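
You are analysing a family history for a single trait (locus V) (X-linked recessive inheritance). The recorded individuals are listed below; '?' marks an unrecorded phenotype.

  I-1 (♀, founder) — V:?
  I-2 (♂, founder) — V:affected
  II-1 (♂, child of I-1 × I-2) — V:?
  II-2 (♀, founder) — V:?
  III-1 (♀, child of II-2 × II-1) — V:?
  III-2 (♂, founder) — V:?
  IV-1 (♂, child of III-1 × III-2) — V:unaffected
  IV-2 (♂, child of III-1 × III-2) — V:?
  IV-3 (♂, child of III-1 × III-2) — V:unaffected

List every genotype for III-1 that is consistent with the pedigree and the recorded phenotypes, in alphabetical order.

III-1 ∈ {X^VX^V, X^VX^v}

V/I-1 ? ·: X^VX^V|X^VX^v|X^vX^v
V/I-2 aff ·: X^vY
V/II-1 ? I-1×I-2: X^VY|X^vY
V/II-2 ? ·: X^VX^V|X^VX^v|X^vX^v
V/III-1 ? II-2×II-1: X^VX^V|X^VX^v
V/III-2 ? ·: X^VY|X^vY
V/IV-1 un III-1×III-2: X^VY
V/IV-2 ? III-1×III-2: X^VY|X^vY
V/IV-3 un III-1×III-2: X^VY
⇒ V over [I-1,I-2,II-1,II-2,III-1,III-2,IV-1,IV-2,IV-3]: 40 consistent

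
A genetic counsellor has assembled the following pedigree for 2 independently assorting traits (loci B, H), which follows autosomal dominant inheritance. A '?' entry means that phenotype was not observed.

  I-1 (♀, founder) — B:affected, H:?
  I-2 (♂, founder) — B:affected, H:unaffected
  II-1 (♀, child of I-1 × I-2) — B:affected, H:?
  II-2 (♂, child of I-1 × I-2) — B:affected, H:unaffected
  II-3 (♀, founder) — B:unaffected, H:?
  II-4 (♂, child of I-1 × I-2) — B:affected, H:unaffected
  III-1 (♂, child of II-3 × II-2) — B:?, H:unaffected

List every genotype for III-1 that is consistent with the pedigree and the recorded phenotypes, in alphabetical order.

III-1 ∈ {Bb hh, bb hh}

B/I-1 aff ·: Bb|BB
B/I-2 aff ·: Bb|BB
B/II-1 aff I-1×I-2: Bb|BB
B/II-2 aff I-1×I-2: Bb|BB
B/II-3 un ·: bb
B/II-4 aff I-1×I-2: Bb|BB
B/III-1 ? II-3×II-2: bb|Bb
⇒ B over [I-1,I-2,II-1,II-2,II-3,II-4,III-1]: 37 consistent
H/I-1 ? ·: hh|Hh
H/I-2 un ·: hh
H/II-1 ? I-1×I-2: hh|Hh
H/II-2 un I-1×I-2: hh
H/II-3 ? ·: hh|Hh
H/II-4 un I-1×I-2: hh
H/III-1 un II-3×II-2: hh
⇒ H over [I-1,I-2,II-1,II-2,II-3,II-4,III-1]: 6 consistent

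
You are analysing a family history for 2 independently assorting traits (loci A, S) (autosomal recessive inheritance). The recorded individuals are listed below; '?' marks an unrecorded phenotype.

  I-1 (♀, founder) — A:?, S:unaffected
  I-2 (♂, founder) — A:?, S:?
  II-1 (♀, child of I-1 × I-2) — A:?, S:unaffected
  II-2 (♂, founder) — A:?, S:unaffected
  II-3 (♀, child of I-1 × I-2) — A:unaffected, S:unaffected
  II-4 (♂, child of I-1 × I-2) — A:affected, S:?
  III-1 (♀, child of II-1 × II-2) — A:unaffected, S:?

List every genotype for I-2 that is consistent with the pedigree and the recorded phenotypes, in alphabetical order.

A/I-1 ? ·: Aa|aa
A/I-2 ? ·: Aa|aa
A/II-1 ? I-1×I-2: AA|Aa|aa
A/II-2 ? ·: AA|Aa|aa
A/II-3 un I-1×I-2: AA|Aa
A/II-4 aff I-1×I-2: aa
A/III-1 un II-1×II-2: AA|Aa
⇒ A over [I-1,I-2,II-1,II-2,II-3,II-4,III-1]: 36 consistent
S/I-1 un ·: SS|Ss
S/I-2 ? ·: SS|Ss|ss
S/II-1 un I-1×I-2: SS|Ss
S/II-2 un ·: SS|Ss
S/II-3 un I-1×I-2: SS|Ss
S/II-4 ? I-1×I-2: SS|Ss|ss
S/III-1 ? II-1×II-2: SS|Ss|ss
⇒ S over [I-1,I-2,II-1,II-2,II-3,II-4,III-1]: 130 consistent

I-2 ∈ {Aa SS, Aa Ss, Aa ss, aa SS, aa Ss, aa ss}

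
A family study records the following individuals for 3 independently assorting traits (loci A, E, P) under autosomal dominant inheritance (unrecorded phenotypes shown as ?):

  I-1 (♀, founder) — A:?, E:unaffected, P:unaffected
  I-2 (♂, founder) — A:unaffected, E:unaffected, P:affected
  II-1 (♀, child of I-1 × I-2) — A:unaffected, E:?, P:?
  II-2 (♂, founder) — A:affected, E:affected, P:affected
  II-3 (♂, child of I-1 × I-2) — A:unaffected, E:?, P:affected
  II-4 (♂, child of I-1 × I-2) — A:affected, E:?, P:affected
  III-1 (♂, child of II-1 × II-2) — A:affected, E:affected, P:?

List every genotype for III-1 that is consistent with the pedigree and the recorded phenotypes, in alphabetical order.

III-1 ∈ {Aa Ee PP, Aa Ee Pp, Aa Ee pp}

A/I-1 ? ·: Aa
A/I-2 un ·: aa
A/II-1 un I-1×I-2: aa
A/II-2 aff ·: Aa|AA
A/II-3 un I-1×I-2: aa
A/II-4 aff I-1×I-2: Aa
A/III-1 aff II-1×II-2: Aa
⇒ A over [I-1,I-2,II-1,II-2,II-3,II-4,III-1]: 2 consistent
E/I-1 un ·: ee
E/I-2 un ·: ee
E/II-1 ? I-1×I-2: ee
E/II-2 aff ·: Ee|EE
E/II-3 ? I-1×I-2: ee
E/II-4 ? I-1×I-2: ee
E/III-1 aff II-1×II-2: Ee
⇒ E over [I-1,I-2,II-1,II-2,II-3,II-4,III-1]: 2 consistent
P/I-1 un ·: pp
P/I-2 aff ·: Pp|PP
P/II-1 ? I-1×I-2: pp|Pp
P/II-2 aff ·: Pp|PP
P/II-3 aff I-1×I-2: Pp
P/II-4 aff I-1×I-2: Pp
P/III-1 ? II-1×II-2: pp|Pp|PP
⇒ P over [I-1,I-2,II-1,II-2,II-3,II-4,III-1]: 13 consistent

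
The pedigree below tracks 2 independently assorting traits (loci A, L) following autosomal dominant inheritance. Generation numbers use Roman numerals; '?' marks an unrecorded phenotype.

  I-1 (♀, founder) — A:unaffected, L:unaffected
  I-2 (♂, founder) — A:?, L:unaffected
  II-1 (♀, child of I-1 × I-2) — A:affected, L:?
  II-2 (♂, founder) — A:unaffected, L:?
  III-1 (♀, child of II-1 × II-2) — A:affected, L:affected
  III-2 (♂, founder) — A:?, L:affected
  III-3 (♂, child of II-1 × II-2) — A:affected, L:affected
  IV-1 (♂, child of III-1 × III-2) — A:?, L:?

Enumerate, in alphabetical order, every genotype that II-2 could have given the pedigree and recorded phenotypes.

II-2 ∈ {aa LL, aa Ll}

A/I-1 un ·: aa
A/I-2 ? ·: Aa|AA
A/II-1 aff I-1×I-2: Aa
A/II-2 un ·: aa
A/III-1 aff II-1×II-2: Aa
A/III-2 ? ·: aa|Aa|AA
A/III-3 aff II-1×II-2: Aa
A/IV-1 ? III-1×III-2: aa|Aa|AA
⇒ A over [I-1,I-2,II-1,II-2,III-1,III-2,III-3,IV-1]: 14 consistent
L/I-1 un ·: ll
L/I-2 un ·: ll
L/II-1 ? I-1×I-2: ll
L/II-2 ? ·: Ll|LL
L/III-1 aff II-1×II-2: Ll
L/III-2 aff ·: Ll|LL
L/III-3 aff II-1×II-2: Ll
L/IV-1 ? III-1×III-2: ll|Ll|LL
⇒ L over [I-1,I-2,II-1,II-2,III-1,III-2,III-3,IV-1]: 10 consistent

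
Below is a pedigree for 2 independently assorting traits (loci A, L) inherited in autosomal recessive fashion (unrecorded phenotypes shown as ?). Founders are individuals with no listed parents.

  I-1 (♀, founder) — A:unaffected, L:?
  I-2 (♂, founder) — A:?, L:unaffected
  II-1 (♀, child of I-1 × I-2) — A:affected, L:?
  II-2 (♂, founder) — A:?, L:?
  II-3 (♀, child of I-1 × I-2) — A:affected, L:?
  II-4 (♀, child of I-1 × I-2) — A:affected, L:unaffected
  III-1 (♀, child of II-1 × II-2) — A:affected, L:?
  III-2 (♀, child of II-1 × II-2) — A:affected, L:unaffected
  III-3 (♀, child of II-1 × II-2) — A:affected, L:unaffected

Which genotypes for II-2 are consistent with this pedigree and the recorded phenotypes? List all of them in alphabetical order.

II-2 ∈ {Aa LL, Aa Ll, Aa ll, aa LL, aa Ll, aa ll}

A/I-1 un ·: Aa
A/I-2 ? ·: Aa|aa
A/II-1 aff I-1×I-2: aa
A/II-2 ? ·: Aa|aa
A/II-3 aff I-1×I-2: aa
A/II-4 aff I-1×I-2: aa
A/III-1 aff II-1×II-2: aa
A/III-2 aff II-1×II-2: aa
A/III-3 aff II-1×II-2: aa
⇒ A over [I-1,I-2,II-1,II-2,II-3,II-4,III-1,III-2,III-3]: 4 consistent
L/I-1 ? ·: LL|Ll|ll
L/I-2 un ·: LL|Ll
L/II-1 ? I-1×I-2: LL|Ll|ll
L/II-2 ? ·: LL|Ll|ll
L/II-3 ? I-1×I-2: LL|Ll|ll
L/II-4 un I-1×I-2: LL|Ll
L/III-1 ? II-1×II-2: LL|Ll|ll
L/III-2 un II-1×II-2: LL|Ll
L/III-3 un II-1×II-2: LL|Ll
⇒ L over [I-1,I-2,II-1,II-2,II-3,II-4,III-1,III-2,III-3]: 548 consistent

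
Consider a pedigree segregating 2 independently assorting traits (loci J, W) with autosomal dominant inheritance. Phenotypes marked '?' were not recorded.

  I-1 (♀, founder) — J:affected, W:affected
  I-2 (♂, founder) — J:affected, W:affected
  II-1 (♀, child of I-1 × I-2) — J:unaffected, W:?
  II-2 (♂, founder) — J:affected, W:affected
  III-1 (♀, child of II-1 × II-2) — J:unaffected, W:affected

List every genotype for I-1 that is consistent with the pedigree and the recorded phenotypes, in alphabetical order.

J/I-1 aff ·: Jj
J/I-2 aff ·: Jj
J/II-1 un I-1×I-2: jj
J/II-2 aff ·: Jj
J/III-1 un II-1×II-2: jj
⇒ J over [I-1,I-2,II-1,II-2,III-1]: 1 consistent
W/I-1 aff ·: Ww|WW
W/I-2 aff ·: Ww|WW
W/II-1 ? I-1×I-2: ww|Ww|WW
W/II-2 aff ·: Ww|WW
W/III-1 aff II-1×II-2: Ww|WW
⇒ W over [I-1,I-2,II-1,II-2,III-1]: 26 consistent

I-1 ∈ {Jj WW, Jj Ww}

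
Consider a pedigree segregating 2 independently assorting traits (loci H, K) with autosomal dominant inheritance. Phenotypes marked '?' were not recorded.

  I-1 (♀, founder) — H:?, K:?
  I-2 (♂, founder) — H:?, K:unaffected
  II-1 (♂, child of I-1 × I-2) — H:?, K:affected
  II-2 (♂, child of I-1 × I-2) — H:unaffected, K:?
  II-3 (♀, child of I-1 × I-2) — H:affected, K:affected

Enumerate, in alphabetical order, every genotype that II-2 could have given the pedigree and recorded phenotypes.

H/I-1 ? ·: hh|Hh
H/I-2 ? ·: hh|Hh
H/II-1 ? I-1×I-2: hh|Hh|HH
H/II-2 un I-1×I-2: hh
H/II-3 aff I-1×I-2: Hh|HH
⇒ H over [I-1,I-2,II-1,II-2,II-3]: 10 consistent
K/I-1 ? ·: Kk|KK
K/I-2 un ·: kk
K/II-1 aff I-1×I-2: Kk
K/II-2 ? I-1×I-2: kk|Kk
K/II-3 aff I-1×I-2: Kk
⇒ K over [I-1,I-2,II-1,II-2,II-3]: 3 consistent

II-2 ∈ {hh Kk, hh kk}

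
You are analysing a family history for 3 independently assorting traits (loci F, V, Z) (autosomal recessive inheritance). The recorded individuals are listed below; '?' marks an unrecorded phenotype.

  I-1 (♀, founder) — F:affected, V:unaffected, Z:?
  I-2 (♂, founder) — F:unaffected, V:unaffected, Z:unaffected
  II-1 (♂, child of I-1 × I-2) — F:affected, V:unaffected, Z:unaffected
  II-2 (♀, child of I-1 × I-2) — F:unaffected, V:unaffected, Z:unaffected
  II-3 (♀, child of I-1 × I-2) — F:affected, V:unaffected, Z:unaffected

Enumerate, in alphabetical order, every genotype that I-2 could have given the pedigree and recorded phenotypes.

F/I-1 aff ·: ff
F/I-2 un ·: Ff
F/II-1 aff I-1×I-2: ff
F/II-2 un I-1×I-2: Ff
F/II-3 aff I-1×I-2: ff
⇒ F over [I-1,I-2,II-1,II-2,II-3]: 1 consistent
V/I-1 un ·: VV|Vv
V/I-2 un ·: VV|Vv
V/II-1 un I-1×I-2: VV|Vv
V/II-2 un I-1×I-2: VV|Vv
V/II-3 un I-1×I-2: VV|Vv
⇒ V over [I-1,I-2,II-1,II-2,II-3]: 25 consistent
Z/I-1 ? ·: ZZ|Zz|zz
Z/I-2 un ·: ZZ|Zz
Z/II-1 un I-1×I-2: ZZ|Zz
Z/II-2 un I-1×I-2: ZZ|Zz
Z/II-3 un I-1×I-2: ZZ|Zz
⇒ Z over [I-1,I-2,II-1,II-2,II-3]: 27 consistent

I-2 ∈ {Ff VV ZZ, Ff VV Zz, Ff Vv ZZ, Ff Vv Zz}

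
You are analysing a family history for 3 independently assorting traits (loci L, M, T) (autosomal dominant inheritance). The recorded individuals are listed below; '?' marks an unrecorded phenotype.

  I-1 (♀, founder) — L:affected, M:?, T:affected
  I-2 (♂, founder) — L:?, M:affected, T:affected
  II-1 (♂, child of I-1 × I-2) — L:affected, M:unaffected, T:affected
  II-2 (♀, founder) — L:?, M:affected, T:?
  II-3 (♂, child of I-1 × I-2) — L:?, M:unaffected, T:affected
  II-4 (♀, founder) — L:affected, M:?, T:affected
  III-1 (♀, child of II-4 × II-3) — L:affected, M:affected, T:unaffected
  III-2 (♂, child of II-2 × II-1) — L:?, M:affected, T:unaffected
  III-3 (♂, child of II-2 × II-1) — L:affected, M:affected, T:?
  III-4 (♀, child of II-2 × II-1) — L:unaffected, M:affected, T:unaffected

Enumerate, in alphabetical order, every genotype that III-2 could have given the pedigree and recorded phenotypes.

III-2 ∈ {LL Mm tt, Ll Mm tt, ll Mm tt}

L/I-1 aff ·: Ll|LL
L/I-2 ? ·: ll|Ll|LL
L/II-1 aff I-1×I-2: Ll
L/II-2 ? ·: ll|Ll
L/II-3 ? I-1×I-2: ll|Ll|LL
L/II-4 aff ·: Ll|LL
L/III-1 aff II-4×II-3: Ll|LL
L/III-2 ? II-2×II-1: ll|Ll|LL
L/III-3 aff II-2×II-1: Ll|LL
L/III-4 un II-2×II-1: ll
⇒ L over [I-1,I-2,II-1,II-2,II-3,II-4,III-1,III-2,III-3,III-4]: 264 consistent
M/I-1 ? ·: mm|Mm
M/I-2 aff ·: Mm
M/II-1 un I-1×I-2: mm
M/II-2 aff ·: Mm|MM
M/II-3 un I-1×I-2: mm
M/II-4 ? ·: Mm|MM
M/III-1 aff II-4×II-3: Mm
M/III-2 aff II-2×II-1: Mm
M/III-3 aff II-2×II-1: Mm
M/III-4 aff II-2×II-1: Mm
⇒ M over [I-1,I-2,II-1,II-2,II-3,II-4,III-1,III-2,III-3,III-4]: 8 consistent
T/I-1 aff ·: Tt|TT
T/I-2 aff ·: Tt|TT
T/II-1 aff I-1×I-2: Tt
T/II-2 ? ·: tt|Tt
T/II-3 aff I-1×I-2: Tt
T/II-4 aff ·: Tt
T/III-1 un II-4×II-3: tt
T/III-2 un II-2×II-1: tt
T/III-3 ? II-2×II-1: tt|Tt|TT
T/III-4 un II-2×II-1: tt
⇒ T over [I-1,I-2,II-1,II-2,II-3,II-4,III-1,III-2,III-3,III-4]: 15 consistent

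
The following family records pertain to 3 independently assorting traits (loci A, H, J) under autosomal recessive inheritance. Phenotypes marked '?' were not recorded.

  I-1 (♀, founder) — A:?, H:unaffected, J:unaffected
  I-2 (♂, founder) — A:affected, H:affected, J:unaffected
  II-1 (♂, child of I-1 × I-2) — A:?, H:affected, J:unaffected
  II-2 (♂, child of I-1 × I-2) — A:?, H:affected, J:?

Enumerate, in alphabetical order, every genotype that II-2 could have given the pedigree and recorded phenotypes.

A/I-1 ? ·: AA|Aa|aa
A/I-2 aff ·: aa
A/II-1 ? I-1×I-2: Aa|aa
A/II-2 ? I-1×I-2: Aa|aa
⇒ A over [I-1,I-2,II-1,II-2]: 6 consistent
H/I-1 un ·: Hh
H/I-2 aff ·: hh
H/II-1 aff I-1×I-2: hh
H/II-2 aff I-1×I-2: hh
⇒ H over [I-1,I-2,II-1,II-2]: 1 consistent
J/I-1 un ·: JJ|Jj
J/I-2 un ·: JJ|Jj
J/II-1 un I-1×I-2: JJ|Jj
J/II-2 ? I-1×I-2: JJ|Jj|jj
⇒ J over [I-1,I-2,II-1,II-2]: 15 consistent

II-2 ∈ {Aa hh JJ, Aa hh Jj, Aa hh jj, aa hh JJ, aa hh Jj, aa hh jj}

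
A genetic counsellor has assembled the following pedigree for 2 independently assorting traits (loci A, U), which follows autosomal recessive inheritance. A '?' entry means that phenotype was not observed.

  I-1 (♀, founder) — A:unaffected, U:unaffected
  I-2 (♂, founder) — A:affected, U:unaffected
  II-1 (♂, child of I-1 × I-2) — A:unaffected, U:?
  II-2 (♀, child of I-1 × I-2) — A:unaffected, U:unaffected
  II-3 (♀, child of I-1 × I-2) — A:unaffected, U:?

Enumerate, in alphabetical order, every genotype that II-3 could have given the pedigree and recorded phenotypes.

A/I-1 un ·: AA|Aa
A/I-2 aff ·: aa
A/II-1 un I-1×I-2: Aa
A/II-2 un I-1×I-2: Aa
A/II-3 un I-1×I-2: Aa
⇒ A over [I-1,I-2,II-1,II-2,II-3]: 2 consistent
U/I-1 un ·: UU|Uu
U/I-2 un ·: UU|Uu
U/II-1 ? I-1×I-2: UU|Uu|uu
U/II-2 un I-1×I-2: UU|Uu
U/II-3 ? I-1×I-2: UU|Uu|uu
⇒ U over [I-1,I-2,II-1,II-2,II-3]: 35 consistent

II-3 ∈ {Aa UU, Aa Uu, Aa uu}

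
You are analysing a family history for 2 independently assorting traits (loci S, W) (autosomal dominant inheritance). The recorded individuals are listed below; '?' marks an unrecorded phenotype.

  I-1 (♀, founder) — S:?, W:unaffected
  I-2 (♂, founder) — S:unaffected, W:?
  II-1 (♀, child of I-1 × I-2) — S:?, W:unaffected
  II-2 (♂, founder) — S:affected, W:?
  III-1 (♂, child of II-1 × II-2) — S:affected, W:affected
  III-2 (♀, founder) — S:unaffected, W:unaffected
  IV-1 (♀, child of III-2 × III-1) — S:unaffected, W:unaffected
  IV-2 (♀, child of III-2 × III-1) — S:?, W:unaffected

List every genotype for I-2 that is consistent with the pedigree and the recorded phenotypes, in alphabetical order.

S/I-1 ? ·: ss|Ss|SS
S/I-2 un ·: ss
S/II-1 ? I-1×I-2: ss|Ss
S/II-2 aff ·: Ss|SS
S/III-1 aff II-1×II-2: Ss
S/III-2 un ·: ss
S/IV-1 un III-2×III-1: ss
S/IV-2 ? III-2×III-1: ss|Ss
⇒ S over [I-1,I-2,II-1,II-2,III-1,III-2,IV-1,IV-2]: 16 consistent
W/I-1 un ·: ww
W/I-2 ? ·: ww|Ww
W/II-1 un I-1×I-2: ww
W/II-2 ? ·: Ww|WW
W/III-1 aff II-1×II-2: Ww
W/III-2 un ·: ww
W/IV-1 un III-2×III-1: ww
W/IV-2 un III-2×III-1: ww
⇒ W over [I-1,I-2,II-1,II-2,III-1,III-2,IV-1,IV-2]: 4 consistent

I-2 ∈ {ss Ww, ss ww}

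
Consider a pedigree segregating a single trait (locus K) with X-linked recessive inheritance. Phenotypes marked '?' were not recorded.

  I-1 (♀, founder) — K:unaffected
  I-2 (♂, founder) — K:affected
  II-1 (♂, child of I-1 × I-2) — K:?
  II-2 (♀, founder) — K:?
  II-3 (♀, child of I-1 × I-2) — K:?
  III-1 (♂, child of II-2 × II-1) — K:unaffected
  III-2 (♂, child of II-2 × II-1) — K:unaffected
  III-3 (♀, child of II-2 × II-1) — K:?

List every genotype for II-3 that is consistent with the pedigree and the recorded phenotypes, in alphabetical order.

II-3 ∈ {X^KX^k, X^kX^k}

K/I-1 un ·: X^KX^K|X^KX^k
K/I-2 aff ·: X^kY
K/II-1 ? I-1×I-2: X^KY|X^kY
K/II-2 ? ·: X^KX^K|X^KX^k
K/II-3 ? I-1×I-2: X^KX^k|X^kX^k
K/III-1 un II-2×II-1: X^KY
K/III-2 un II-2×II-1: X^KY
K/III-3 ? II-2×II-1: X^KX^K|X^KX^k|X^kX^k
⇒ K over [I-1,I-2,II-1,II-2,II-3,III-1,III-2,III-3]: 15 consistent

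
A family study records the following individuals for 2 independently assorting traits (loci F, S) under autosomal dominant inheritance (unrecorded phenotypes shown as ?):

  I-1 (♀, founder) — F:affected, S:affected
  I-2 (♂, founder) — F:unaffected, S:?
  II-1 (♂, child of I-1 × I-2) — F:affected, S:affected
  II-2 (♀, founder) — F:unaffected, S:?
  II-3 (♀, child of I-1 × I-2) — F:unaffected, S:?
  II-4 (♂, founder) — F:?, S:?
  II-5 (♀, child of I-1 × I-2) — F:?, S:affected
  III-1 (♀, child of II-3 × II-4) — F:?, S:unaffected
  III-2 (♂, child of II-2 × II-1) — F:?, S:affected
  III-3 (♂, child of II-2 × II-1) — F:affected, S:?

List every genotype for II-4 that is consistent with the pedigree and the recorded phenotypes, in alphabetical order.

II-4 ∈ {FF Ss, FF ss, Ff Ss, Ff ss, ff Ss, ff ss}

F/I-1 aff ·: Ff
F/I-2 un ·: ff
F/II-1 aff I-1×I-2: Ff
F/II-2 un ·: ff
F/II-3 un I-1×I-2: ff
F/II-4 ? ·: ff|Ff|FF
F/II-5 ? I-1×I-2: ff|Ff
F/III-1 ? II-3×II-4: ff|Ff
F/III-2 ? II-2×II-1: ff|Ff
F/III-3 aff II-2×II-1: Ff
⇒ F over [I-1,I-2,II-1,II-2,II-3,II-4,II-5,III-1,III-2,III-3]: 16 consistent
S/I-1 aff ·: Ss|SS
S/I-2 ? ·: ss|Ss|SS
S/II-1 aff I-1×I-2: Ss|SS
S/II-2 ? ·: ss|Ss|SS
S/II-3 ? I-1×I-2: ss|Ss
S/II-4 ? ·: ss|Ss
S/II-5 aff I-1×I-2: Ss|SS
S/III-1 un II-3×II-4: ss
S/III-2 aff II-2×II-1: Ss|SS
S/III-3 ? II-2×II-1: ss|Ss|SS
⇒ S over [I-1,I-2,II-1,II-2,II-3,II-4,II-5,III-1,III-2,III-3]: 360 consistent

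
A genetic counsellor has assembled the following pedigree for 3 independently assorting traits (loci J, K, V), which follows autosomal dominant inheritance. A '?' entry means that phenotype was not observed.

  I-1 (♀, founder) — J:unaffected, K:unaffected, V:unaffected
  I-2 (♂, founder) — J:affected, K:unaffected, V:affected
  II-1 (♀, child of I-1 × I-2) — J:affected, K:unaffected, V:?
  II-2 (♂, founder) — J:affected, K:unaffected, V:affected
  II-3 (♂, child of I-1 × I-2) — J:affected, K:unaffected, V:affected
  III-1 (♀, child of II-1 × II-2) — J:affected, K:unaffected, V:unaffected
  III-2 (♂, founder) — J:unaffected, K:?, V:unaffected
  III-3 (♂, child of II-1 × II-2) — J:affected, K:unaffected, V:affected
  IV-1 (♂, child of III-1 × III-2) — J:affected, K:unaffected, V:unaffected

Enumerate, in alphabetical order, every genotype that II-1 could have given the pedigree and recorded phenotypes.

J/I-1 un ·: jj
J/I-2 aff ·: Jj|JJ
J/II-1 aff I-1×I-2: Jj
J/II-2 aff ·: Jj|JJ
J/II-3 aff I-1×I-2: Jj
J/III-1 aff II-1×II-2: Jj|JJ
J/III-2 un ·: jj
J/III-3 aff II-1×II-2: Jj|JJ
J/IV-1 aff III-1×III-2: Jj
⇒ J over [I-1,I-2,II-1,II-2,II-3,III-1,III-2,III-3,IV-1]: 16 consistent
K/I-1 un ·: kk
K/I-2 un ·: kk
K/II-1 un I-1×I-2: kk
K/II-2 un ·: kk
K/II-3 un I-1×I-2: kk
K/III-1 un II-1×II-2: kk
K/III-2 ? ·: kk|Kk
K/III-3 un II-1×II-2: kk
K/IV-1 un III-1×III-2: kk
⇒ K over [I-1,I-2,II-1,II-2,II-3,III-1,III-2,III-3,IV-1]: 2 consistent
V/I-1 un ·: vv
V/I-2 aff ·: Vv|VV
V/II-1 ? I-1×I-2: vv|Vv
V/II-2 aff ·: Vv
V/II-3 aff I-1×I-2: Vv
V/III-1 un II-1×II-2: vv
V/III-2 un ·: vv
V/III-3 aff II-1×II-2: Vv|VV
V/IV-1 un III-1×III-2: vv
⇒ V over [I-1,I-2,II-1,II-2,II-3,III-1,III-2,III-3,IV-1]: 5 consistent

II-1 ∈ {Jj kk Vv, Jj kk vv}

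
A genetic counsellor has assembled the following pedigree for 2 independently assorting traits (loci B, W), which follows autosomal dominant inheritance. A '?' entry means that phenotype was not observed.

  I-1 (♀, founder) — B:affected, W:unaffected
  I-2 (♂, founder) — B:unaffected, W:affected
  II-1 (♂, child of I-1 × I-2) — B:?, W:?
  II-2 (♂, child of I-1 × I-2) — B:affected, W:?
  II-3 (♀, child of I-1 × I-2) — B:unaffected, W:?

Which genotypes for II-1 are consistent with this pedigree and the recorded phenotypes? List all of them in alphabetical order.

B/I-1 aff ·: Bb
B/I-2 un ·: bb
B/II-1 ? I-1×I-2: bb|Bb
B/II-2 aff I-1×I-2: Bb
B/II-3 un I-1×I-2: bb
⇒ B over [I-1,I-2,II-1,II-2,II-3]: 2 consistent
W/I-1 un ·: ww
W/I-2 aff ·: Ww|WW
W/II-1 ? I-1×I-2: ww|Ww
W/II-2 ? I-1×I-2: ww|Ww
W/II-3 ? I-1×I-2: ww|Ww
⇒ W over [I-1,I-2,II-1,II-2,II-3]: 9 consistent

II-1 ∈ {Bb Ww, Bb ww, bb Ww, bb ww}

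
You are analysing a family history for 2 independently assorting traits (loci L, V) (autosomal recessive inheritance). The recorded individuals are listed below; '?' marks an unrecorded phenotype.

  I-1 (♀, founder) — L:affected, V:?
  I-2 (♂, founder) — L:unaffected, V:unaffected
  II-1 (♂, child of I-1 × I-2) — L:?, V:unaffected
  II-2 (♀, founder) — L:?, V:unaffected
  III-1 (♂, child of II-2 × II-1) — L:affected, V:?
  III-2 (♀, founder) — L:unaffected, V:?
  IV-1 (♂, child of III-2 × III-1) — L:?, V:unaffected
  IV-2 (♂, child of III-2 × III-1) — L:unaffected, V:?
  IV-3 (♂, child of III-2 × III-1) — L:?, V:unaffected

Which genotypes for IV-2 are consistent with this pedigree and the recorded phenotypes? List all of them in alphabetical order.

IV-2 ∈ {Ll VV, Ll Vv, Ll vv}

L/I-1 aff ·: ll
L/I-2 un ·: LL|Ll
L/II-1 ? I-1×I-2: Ll|ll
L/II-2 ? ·: Ll|ll
L/III-1 aff II-2×II-1: ll
L/III-2 un ·: LL|Ll
L/IV-1 ? III-2×III-1: Ll|ll
L/IV-2 un III-2×III-1: Ll
L/IV-3 ? III-2×III-1: Ll|ll
⇒ L over [I-1,I-2,II-1,II-2,III-1,III-2,IV-1,IV-2,IV-3]: 30 consistent
V/I-1 ? ·: VV|Vv|vv
V/I-2 un ·: VV|Vv
V/II-1 un I-1×I-2: VV|Vv
V/II-2 un ·: VV|Vv
V/III-1 ? II-2×II-1: VV|Vv|vv
V/III-2 ? ·: VV|Vv|vv
V/IV-1 un III-2×III-1: VV|Vv
V/IV-2 ? III-2×III-1: VV|Vv|vv
V/IV-3 un III-2×III-1: VV|Vv
⇒ V over [I-1,I-2,II-1,II-2,III-1,III-2,IV-1,IV-2,IV-3]: 503 consistent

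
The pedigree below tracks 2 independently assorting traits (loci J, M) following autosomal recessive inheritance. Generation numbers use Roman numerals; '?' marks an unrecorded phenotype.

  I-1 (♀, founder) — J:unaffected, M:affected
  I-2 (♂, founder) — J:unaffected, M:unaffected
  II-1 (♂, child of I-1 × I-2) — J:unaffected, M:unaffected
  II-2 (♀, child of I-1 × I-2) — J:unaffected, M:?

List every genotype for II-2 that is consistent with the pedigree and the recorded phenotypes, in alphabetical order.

J/I-1 un ·: JJ|Jj
J/I-2 un ·: JJ|Jj
J/II-1 un I-1×I-2: JJ|Jj
J/II-2 un I-1×I-2: JJ|Jj
⇒ J over [I-1,I-2,II-1,II-2]: 13 consistent
M/I-1 aff ·: mm
M/I-2 un ·: MM|Mm
M/II-1 un I-1×I-2: Mm
M/II-2 ? I-1×I-2: Mm|mm
⇒ M over [I-1,I-2,II-1,II-2]: 3 consistent

II-2 ∈ {JJ Mm, JJ mm, Jj Mm, Jj mm}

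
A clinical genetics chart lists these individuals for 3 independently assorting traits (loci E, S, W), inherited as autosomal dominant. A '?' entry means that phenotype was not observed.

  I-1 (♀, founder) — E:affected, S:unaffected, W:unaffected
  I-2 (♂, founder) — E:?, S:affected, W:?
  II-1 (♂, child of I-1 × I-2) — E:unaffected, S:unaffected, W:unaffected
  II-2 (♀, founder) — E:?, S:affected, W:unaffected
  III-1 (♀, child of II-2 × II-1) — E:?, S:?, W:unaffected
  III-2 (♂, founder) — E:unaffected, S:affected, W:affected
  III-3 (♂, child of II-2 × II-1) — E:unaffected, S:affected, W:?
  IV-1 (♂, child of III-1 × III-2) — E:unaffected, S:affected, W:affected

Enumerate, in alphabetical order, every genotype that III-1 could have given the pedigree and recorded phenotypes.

III-1 ∈ {Ee Ss ww, Ee ss ww, ee Ss ww, ee ss ww}

E/I-1 aff ·: Ee
E/I-2 ? ·: ee|Ee
E/II-1 un I-1×I-2: ee
E/II-2 ? ·: ee|Ee
E/III-1 ? II-2×II-1: ee|Ee
E/III-2 un ·: ee
E/III-3 un II-2×II-1: ee
E/IV-1 un III-1×III-2: ee
⇒ E over [I-1,I-2,II-1,II-2,III-1,III-2,III-3,IV-1]: 6 consistent
S/I-1 un ·: ss
S/I-2 aff ·: Ss
S/II-1 un I-1×I-2: ss
S/II-2 aff ·: Ss|SS
S/III-1 ? II-2×II-1: ss|Ss
S/III-2 aff ·: Ss|SS
S/III-3 aff II-2×II-1: Ss
S/IV-1 aff III-1×III-2: Ss|SS
⇒ S over [I-1,I-2,II-1,II-2,III-1,III-2,III-3,IV-1]: 10 consistent
W/I-1 un ·: ww
W/I-2 ? ·: ww|Ww
W/II-1 un I-1×I-2: ww
W/II-2 un ·: ww
W/III-1 un II-2×II-1: ww
W/III-2 aff ·: Ww|WW
W/III-3 ? II-2×II-1: ww
W/IV-1 aff III-1×III-2: Ww
⇒ W over [I-1,I-2,II-1,II-2,III-1,III-2,III-3,IV-1]: 4 consistent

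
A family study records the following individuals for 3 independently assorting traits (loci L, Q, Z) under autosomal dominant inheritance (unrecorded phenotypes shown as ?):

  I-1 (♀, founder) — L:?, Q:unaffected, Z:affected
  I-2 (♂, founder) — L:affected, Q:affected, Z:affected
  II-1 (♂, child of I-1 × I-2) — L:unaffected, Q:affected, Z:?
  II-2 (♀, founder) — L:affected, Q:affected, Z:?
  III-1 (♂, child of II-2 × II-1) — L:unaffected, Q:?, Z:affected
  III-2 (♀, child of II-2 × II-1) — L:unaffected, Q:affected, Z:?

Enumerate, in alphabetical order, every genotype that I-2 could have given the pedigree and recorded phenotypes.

I-2 ∈ {Ll QQ ZZ, Ll QQ Zz, Ll Qq ZZ, Ll Qq Zz}

L/I-1 ? ·: ll|Ll
L/I-2 aff ·: Ll
L/II-1 un I-1×I-2: ll
L/II-2 aff ·: Ll
L/III-1 un II-2×II-1: ll
L/III-2 un II-2×II-1: ll
⇒ L over [I-1,I-2,II-1,II-2,III-1,III-2]: 2 consistent
Q/I-1 un ·: qq
Q/I-2 aff ·: Qq|QQ
Q/II-1 aff I-1×I-2: Qq
Q/II-2 aff ·: Qq|QQ
Q/III-1 ? II-2×II-1: qq|Qq|QQ
Q/III-2 aff II-2×II-1: Qq|QQ
⇒ Q over [I-1,I-2,II-1,II-2,III-1,III-2]: 20 consistent
Z/I-1 aff ·: Zz|ZZ
Z/I-2 aff ·: Zz|ZZ
Z/II-1 ? I-1×I-2: zz|Zz|ZZ
Z/II-2 ? ·: zz|Zz|ZZ
Z/III-1 aff II-2×II-1: Zz|ZZ
Z/III-2 ? II-2×II-1: zz|Zz|ZZ
⇒ Z over [I-1,I-2,II-1,II-2,III-1,III-2]: 63 consistent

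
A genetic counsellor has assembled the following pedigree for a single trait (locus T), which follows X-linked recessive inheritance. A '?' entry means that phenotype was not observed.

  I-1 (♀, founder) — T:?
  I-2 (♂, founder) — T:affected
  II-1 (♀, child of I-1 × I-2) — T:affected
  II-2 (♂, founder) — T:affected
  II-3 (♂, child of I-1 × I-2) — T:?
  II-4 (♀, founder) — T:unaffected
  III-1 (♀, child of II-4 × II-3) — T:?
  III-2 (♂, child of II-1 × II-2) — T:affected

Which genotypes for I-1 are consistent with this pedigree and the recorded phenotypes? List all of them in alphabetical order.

T/I-1 ? ·: X^TX^t|X^tX^t
T/I-2 aff ·: X^tY
T/II-1 aff I-1×I-2: X^tX^t
T/II-2 aff ·: X^tY
T/II-3 ? I-1×I-2: X^TY|X^tY
T/II-4 un ·: X^TX^T|X^TX^t
T/III-1 ? II-4×II-3: X^TX^T|X^TX^t|X^tX^t
T/III-2 aff II-1×II-2: X^tY
⇒ T over [I-1,I-2,II-1,II-2,II-3,II-4,III-1,III-2]: 9 consistent

I-1 ∈ {X^TX^t, X^tX^t}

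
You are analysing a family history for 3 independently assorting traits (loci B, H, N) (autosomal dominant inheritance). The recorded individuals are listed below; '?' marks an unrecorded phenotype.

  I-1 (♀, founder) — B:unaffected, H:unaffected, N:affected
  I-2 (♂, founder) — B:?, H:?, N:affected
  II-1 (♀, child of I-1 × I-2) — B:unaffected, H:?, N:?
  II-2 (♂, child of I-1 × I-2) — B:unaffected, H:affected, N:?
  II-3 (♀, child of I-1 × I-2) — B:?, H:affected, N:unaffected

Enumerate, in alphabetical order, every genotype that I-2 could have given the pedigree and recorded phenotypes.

B/I-1 un ·: bb
B/I-2 ? ·: bb|Bb
B/II-1 un I-1×I-2: bb
B/II-2 un I-1×I-2: bb
B/II-3 ? I-1×I-2: bb|Bb
⇒ B over [I-1,I-2,II-1,II-2,II-3]: 3 consistent
H/I-1 un ·: hh
H/I-2 ? ·: Hh|HH
H/II-1 ? I-1×I-2: hh|Hh
H/II-2 aff I-1×I-2: Hh
H/II-3 aff I-1×I-2: Hh
⇒ H over [I-1,I-2,II-1,II-2,II-3]: 3 consistent
N/I-1 aff ·: Nn
N/I-2 aff ·: Nn
N/II-1 ? I-1×I-2: nn|Nn|NN
N/II-2 ? I-1×I-2: nn|Nn|NN
N/II-3 un I-1×I-2: nn
⇒ N over [I-1,I-2,II-1,II-2,II-3]: 9 consistent

I-2 ∈ {Bb HH Nn, Bb Hh Nn, bb HH Nn, bb Hh Nn}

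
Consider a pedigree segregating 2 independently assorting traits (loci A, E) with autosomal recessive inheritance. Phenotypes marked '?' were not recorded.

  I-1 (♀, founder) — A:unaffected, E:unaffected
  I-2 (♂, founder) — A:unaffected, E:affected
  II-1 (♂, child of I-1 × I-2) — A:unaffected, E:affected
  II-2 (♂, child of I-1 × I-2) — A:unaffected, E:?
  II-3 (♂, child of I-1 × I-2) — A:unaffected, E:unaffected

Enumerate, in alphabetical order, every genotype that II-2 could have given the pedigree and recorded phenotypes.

II-2 ∈ {AA Ee, AA ee, Aa Ee, Aa ee}

A/I-1 un ·: AA|Aa
A/I-2 un ·: AA|Aa
A/II-1 un I-1×I-2: AA|Aa
A/II-2 un I-1×I-2: AA|Aa
A/II-3 un I-1×I-2: AA|Aa
⇒ A over [I-1,I-2,II-1,II-2,II-3]: 25 consistent
E/I-1 un ·: Ee
E/I-2 aff ·: ee
E/II-1 aff I-1×I-2: ee
E/II-2 ? I-1×I-2: Ee|ee
E/II-3 un I-1×I-2: Ee
⇒ E over [I-1,I-2,II-1,II-2,II-3]: 2 consistent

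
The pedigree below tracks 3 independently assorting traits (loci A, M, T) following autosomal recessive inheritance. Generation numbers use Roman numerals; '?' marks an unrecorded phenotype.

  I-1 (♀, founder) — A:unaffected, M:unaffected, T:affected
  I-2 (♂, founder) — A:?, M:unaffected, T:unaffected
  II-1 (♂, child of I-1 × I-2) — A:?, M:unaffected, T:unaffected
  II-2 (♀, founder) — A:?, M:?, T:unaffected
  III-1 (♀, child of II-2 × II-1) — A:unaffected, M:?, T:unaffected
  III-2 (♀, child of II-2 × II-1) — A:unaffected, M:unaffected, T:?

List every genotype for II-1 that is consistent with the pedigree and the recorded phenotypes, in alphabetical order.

II-1 ∈ {AA MM Tt, AA Mm Tt, Aa MM Tt, Aa Mm Tt, aa MM Tt, aa Mm Tt}

A/I-1 un ·: AA|Aa
A/I-2 ? ·: AA|Aa|aa
A/II-1 ? I-1×I-2: AA|Aa|aa
A/II-2 ? ·: AA|Aa|aa
A/III-1 un II-2×II-1: AA|Aa
A/III-2 un II-2×II-1: AA|Aa
⇒ A over [I-1,I-2,II-1,II-2,III-1,III-2]: 73 consistent
M/I-1 un ·: MM|Mm
M/I-2 un ·: MM|Mm
M/II-1 un I-1×I-2: MM|Mm
M/II-2 ? ·: MM|Mm|mm
M/III-1 ? II-2×II-1: MM|Mm|mm
M/III-2 un II-2×II-1: MM|Mm
⇒ M over [I-1,I-2,II-1,II-2,III-1,III-2]: 60 consistent
T/I-1 aff ·: tt
T/I-2 un ·: TT|Tt
T/II-1 un I-1×I-2: Tt
T/II-2 un ·: TT|Tt
T/III-1 un II-2×II-1: TT|Tt
T/III-2 ? II-2×II-1: TT|Tt|tt
⇒ T over [I-1,I-2,II-1,II-2,III-1,III-2]: 20 consistent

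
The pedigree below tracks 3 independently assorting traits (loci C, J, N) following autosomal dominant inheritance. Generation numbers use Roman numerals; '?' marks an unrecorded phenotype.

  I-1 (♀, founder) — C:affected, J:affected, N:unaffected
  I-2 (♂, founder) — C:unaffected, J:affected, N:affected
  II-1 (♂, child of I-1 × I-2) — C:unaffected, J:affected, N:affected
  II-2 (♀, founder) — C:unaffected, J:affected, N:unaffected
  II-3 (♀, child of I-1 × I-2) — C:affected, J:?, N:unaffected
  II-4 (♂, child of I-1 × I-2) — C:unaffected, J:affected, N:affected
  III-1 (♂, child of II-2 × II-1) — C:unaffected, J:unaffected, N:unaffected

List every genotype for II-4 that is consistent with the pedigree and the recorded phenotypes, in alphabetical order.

II-4 ∈ {cc JJ Nn, cc Jj Nn}

C/I-1 aff ·: Cc
C/I-2 un ·: cc
C/II-1 un I-1×I-2: cc
C/II-2 un ·: cc
C/II-3 aff I-1×I-2: Cc
C/II-4 un I-1×I-2: cc
C/III-1 un II-2×II-1: cc
⇒ C over [I-1,I-2,II-1,II-2,II-3,II-4,III-1]: 1 consistent
J/I-1 aff ·: Jj|JJ
J/I-2 aff ·: Jj|JJ
J/II-1 aff I-1×I-2: Jj
J/II-2 aff ·: Jj
J/II-3 ? I-1×I-2: jj|Jj|JJ
J/II-4 aff I-1×I-2: Jj|JJ
J/III-1 un II-2×II-1: jj
⇒ J over [I-1,I-2,II-1,II-2,II-3,II-4,III-1]: 14 consistent
N/I-1 un ·: nn
N/I-2 aff ·: Nn
N/II-1 aff I-1×I-2: Nn
N/II-2 un ·: nn
N/II-3 un I-1×I-2: nn
N/II-4 aff I-1×I-2: Nn
N/III-1 un II-2×II-1: nn
⇒ N over [I-1,I-2,II-1,II-2,II-3,II-4,III-1]: 1 consistent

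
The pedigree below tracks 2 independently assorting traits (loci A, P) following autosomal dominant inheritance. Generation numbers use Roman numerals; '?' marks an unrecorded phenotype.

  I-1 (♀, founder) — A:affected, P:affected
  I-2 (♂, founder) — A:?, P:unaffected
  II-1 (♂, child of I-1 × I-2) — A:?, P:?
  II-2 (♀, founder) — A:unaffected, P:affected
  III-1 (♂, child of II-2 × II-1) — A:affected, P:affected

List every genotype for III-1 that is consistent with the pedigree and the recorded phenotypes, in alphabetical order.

III-1 ∈ {Aa PP, Aa Pp}

A/I-1 aff ·: Aa|AA
A/I-2 ? ·: aa|Aa|AA
A/II-1 ? I-1×I-2: Aa|AA
A/II-2 un ·: aa
A/III-1 aff II-2×II-1: Aa
⇒ A over [I-1,I-2,II-1,II-2,III-1]: 9 consistent
P/I-1 aff ·: Pp|PP
P/I-2 un ·: pp
P/II-1 ? I-1×I-2: pp|Pp
P/II-2 aff ·: Pp|PP
P/III-1 aff II-2×II-1: Pp|PP
⇒ P over [I-1,I-2,II-1,II-2,III-1]: 10 consistent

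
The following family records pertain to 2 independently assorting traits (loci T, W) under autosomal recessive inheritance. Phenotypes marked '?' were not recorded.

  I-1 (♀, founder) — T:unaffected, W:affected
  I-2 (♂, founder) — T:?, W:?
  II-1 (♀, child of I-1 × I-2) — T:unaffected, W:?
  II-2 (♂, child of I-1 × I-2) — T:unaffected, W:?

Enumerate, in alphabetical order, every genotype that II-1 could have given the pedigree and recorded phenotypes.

II-1 ∈ {TT Ww, TT ww, Tt Ww, Tt ww}

T/I-1 un ·: TT|Tt
T/I-2 ? ·: TT|Tt|tt
T/II-1 un I-1×I-2: TT|Tt
T/II-2 un I-1×I-2: TT|Tt
⇒ T over [I-1,I-2,II-1,II-2]: 15 consistent
W/I-1 aff ·: ww
W/I-2 ? ·: WW|Ww|ww
W/II-1 ? I-1×I-2: Ww|ww
W/II-2 ? I-1×I-2: Ww|ww
⇒ W over [I-1,I-2,II-1,II-2]: 6 consistent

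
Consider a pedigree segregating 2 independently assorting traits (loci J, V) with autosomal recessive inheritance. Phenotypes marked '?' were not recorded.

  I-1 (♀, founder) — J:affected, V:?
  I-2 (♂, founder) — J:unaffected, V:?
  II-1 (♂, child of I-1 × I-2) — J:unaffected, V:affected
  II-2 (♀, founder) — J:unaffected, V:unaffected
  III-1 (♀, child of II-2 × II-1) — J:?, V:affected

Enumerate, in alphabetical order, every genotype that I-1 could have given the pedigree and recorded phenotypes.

J/I-1 aff ·: jj
J/I-2 un ·: JJ|Jj
J/II-1 un I-1×I-2: Jj
J/II-2 un ·: JJ|Jj
J/III-1 ? II-2×II-1: JJ|Jj|jj
⇒ J over [I-1,I-2,II-1,II-2,III-1]: 10 consistent
V/I-1 ? ·: Vv|vv
V/I-2 ? ·: Vv|vv
V/II-1 aff I-1×I-2: vv
V/II-2 un ·: Vv
V/III-1 aff II-2×II-1: vv
⇒ V over [I-1,I-2,II-1,II-2,III-1]: 4 consistent

I-1 ∈ {jj Vv, jj vv}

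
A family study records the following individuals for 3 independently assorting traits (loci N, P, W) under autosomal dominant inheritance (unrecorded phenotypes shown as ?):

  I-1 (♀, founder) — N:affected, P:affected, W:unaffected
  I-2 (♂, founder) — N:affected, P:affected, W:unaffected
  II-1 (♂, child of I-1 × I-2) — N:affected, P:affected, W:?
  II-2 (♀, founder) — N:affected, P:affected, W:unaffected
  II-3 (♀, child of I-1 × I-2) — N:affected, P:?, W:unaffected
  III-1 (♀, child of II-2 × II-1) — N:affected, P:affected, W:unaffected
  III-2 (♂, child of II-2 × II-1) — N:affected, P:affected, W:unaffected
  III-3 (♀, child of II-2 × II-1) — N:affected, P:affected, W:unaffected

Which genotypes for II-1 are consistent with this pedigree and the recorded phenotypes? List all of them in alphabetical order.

II-1 ∈ {NN PP ww, NN Pp ww, Nn PP ww, Nn Pp ww}

N/I-1 aff ·: Nn|NN
N/I-2 aff ·: Nn|NN
N/II-1 aff I-1×I-2: Nn|NN
N/II-2 aff ·: Nn|NN
N/II-3 aff I-1×I-2: Nn|NN
N/III-1 aff II-2×II-1: Nn|NN
N/III-2 aff II-2×II-1: Nn|NN
N/III-3 aff II-2×II-1: Nn|NN
⇒ N over [I-1,I-2,II-1,II-2,II-3,III-1,III-2,III-3]: 159 consistent
P/I-1 aff ·: Pp|PP
P/I-2 aff ·: Pp|PP
P/II-1 aff I-1×I-2: Pp|PP
P/II-2 aff ·: Pp|PP
P/II-3 ? I-1×I-2: pp|Pp|PP
P/III-1 aff II-2×II-1: Pp|PP
P/III-2 aff II-2×II-1: Pp|PP
P/III-3 aff II-2×II-1: Pp|PP
⇒ P over [I-1,I-2,II-1,II-2,II-3,III-1,III-2,III-3]: 184 consistent
W/I-1 un ·: ww
W/I-2 un ·: ww
W/II-1 ? I-1×I-2: ww
W/II-2 un ·: ww
W/II-3 un I-1×I-2: ww
W/III-1 un II-2×II-1: ww
W/III-2 un II-2×II-1: ww
W/III-3 un II-2×II-1: ww
⇒ W over [I-1,I-2,II-1,II-2,II-3,III-1,III-2,III-3]: 1 consistent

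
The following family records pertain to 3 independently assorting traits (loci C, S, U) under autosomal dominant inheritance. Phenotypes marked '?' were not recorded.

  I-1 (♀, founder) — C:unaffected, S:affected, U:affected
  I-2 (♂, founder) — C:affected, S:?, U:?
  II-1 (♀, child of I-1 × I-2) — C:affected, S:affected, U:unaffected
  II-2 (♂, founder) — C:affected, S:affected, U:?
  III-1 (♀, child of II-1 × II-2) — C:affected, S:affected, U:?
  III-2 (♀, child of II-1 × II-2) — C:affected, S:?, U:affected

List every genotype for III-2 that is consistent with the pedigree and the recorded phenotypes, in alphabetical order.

C/I-1 un ·: cc
C/I-2 aff ·: Cc|CC
C/II-1 aff I-1×I-2: Cc
C/II-2 aff ·: Cc|CC
C/III-1 aff II-1×II-2: Cc|CC
C/III-2 aff II-1×II-2: Cc|CC
⇒ C over [I-1,I-2,II-1,II-2,III-1,III-2]: 16 consistent
S/I-1 aff ·: Ss|SS
S/I-2 ? ·: ss|Ss|SS
S/II-1 aff I-1×I-2: Ss|SS
S/II-2 aff ·: Ss|SS
S/III-1 aff II-1×II-2: Ss|SS
S/III-2 ? II-1×II-2: ss|Ss|SS
⇒ S over [I-1,I-2,II-1,II-2,III-1,III-2]: 70 consistent
U/I-1 aff ·: Uu
U/I-2 ? ·: uu|Uu
U/II-1 un I-1×I-2: uu
U/II-2 ? ·: Uu|UU
U/III-1 ? II-1×II-2: uu|Uu
U/III-2 aff II-1×II-2: Uu
⇒ U over [I-1,I-2,II-1,II-2,III-1,III-2]: 6 consistent

III-2 ∈ {CC SS Uu, CC Ss Uu, CC ss Uu, Cc SS Uu, Cc Ss Uu, Cc ss Uu}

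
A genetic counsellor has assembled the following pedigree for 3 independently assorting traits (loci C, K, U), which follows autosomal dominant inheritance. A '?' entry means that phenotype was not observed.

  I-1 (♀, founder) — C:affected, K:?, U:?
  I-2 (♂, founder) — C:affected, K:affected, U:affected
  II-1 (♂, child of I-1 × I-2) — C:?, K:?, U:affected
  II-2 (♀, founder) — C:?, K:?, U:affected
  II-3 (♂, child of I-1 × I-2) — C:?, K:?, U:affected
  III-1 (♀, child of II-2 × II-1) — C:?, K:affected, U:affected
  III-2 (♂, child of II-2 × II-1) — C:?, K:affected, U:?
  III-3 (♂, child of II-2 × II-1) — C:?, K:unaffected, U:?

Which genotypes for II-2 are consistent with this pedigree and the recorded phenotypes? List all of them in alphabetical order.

II-2 ∈ {CC Kk UU, CC Kk Uu, CC kk UU, CC kk Uu, Cc Kk UU, Cc Kk Uu, Cc kk UU, Cc kk Uu, cc Kk UU, cc Kk Uu, cc kk UU, cc kk Uu}

C/I-1 aff ·: Cc|CC
C/I-2 aff ·: Cc|CC
C/II-1 ? I-1×I-2: cc|Cc|CC
C/II-2 ? ·: cc|Cc|CC
C/II-3 ? I-1×I-2: cc|Cc|CC
C/III-1 ? II-2×II-1: cc|Cc|CC
C/III-2 ? II-2×II-1: cc|Cc|CC
C/III-3 ? II-2×II-1: cc|Cc|CC
⇒ C over [I-1,I-2,II-1,II-2,II-3,III-1,III-2,III-3]: 411 consistent
K/I-1 ? ·: kk|Kk|KK
K/I-2 aff ·: Kk|KK
K/II-1 ? I-1×I-2: kk|Kk
K/II-2 ? ·: kk|Kk
K/II-3 ? I-1×I-2: kk|Kk|KK
K/III-1 aff II-2×II-1: Kk|KK
K/III-2 aff II-2×II-1: Kk|KK
K/III-3 un II-2×II-1: kk
⇒ K over [I-1,I-2,II-1,II-2,II-3,III-1,III-2,III-3]: 55 consistent
U/I-1 ? ·: uu|Uu|UU
U/I-2 aff ·: Uu|UU
U/II-1 aff I-1×I-2: Uu|UU
U/II-2 aff ·: Uu|UU
U/II-3 aff I-1×I-2: Uu|UU
U/III-1 aff II-2×II-1: Uu|UU
U/III-2 ? II-2×II-1: uu|Uu|UU
U/III-3 ? II-2×II-1: uu|Uu|UU
⇒ U over [I-1,I-2,II-1,II-2,II-3,III-1,III-2,III-3]: 271 consistent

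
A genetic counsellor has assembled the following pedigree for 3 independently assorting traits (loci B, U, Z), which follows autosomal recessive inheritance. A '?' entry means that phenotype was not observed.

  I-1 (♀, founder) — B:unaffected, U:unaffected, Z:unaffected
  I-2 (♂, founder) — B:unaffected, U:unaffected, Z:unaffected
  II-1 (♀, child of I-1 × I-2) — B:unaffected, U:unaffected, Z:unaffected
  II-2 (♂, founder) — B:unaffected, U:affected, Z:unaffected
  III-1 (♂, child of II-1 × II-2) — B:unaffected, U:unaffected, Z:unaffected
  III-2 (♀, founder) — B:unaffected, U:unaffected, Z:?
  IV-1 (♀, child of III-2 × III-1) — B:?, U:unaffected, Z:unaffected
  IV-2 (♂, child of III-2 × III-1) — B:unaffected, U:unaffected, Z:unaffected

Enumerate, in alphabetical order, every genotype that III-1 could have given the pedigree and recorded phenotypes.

B/I-1 un ·: BB|Bb
B/I-2 un ·: BB|Bb
B/II-1 un I-1×I-2: BB|Bb
B/II-2 un ·: BB|Bb
B/III-1 un II-1×II-2: BB|Bb
B/III-2 un ·: BB|Bb
B/IV-1 ? III-2×III-1: BB|Bb|bb
B/IV-2 un III-2×III-1: BB|Bb
⇒ B over [I-1,I-2,II-1,II-2,III-1,III-2,IV-1,IV-2]: 170 consistent
U/I-1 un ·: UU|Uu
U/I-2 un ·: UU|Uu
U/II-1 un I-1×I-2: UU|Uu
U/II-2 aff ·: uu
U/III-1 un II-1×II-2: Uu
U/III-2 un ·: UU|Uu
U/IV-1 un III-2×III-1: UU|Uu
U/IV-2 un III-2×III-1: UU|Uu
⇒ U over [I-1,I-2,II-1,II-2,III-1,III-2,IV-1,IV-2]: 56 consistent
Z/I-1 un ·: ZZ|Zz
Z/I-2 un ·: ZZ|Zz
Z/II-1 un I-1×I-2: ZZ|Zz
Z/II-2 un ·: ZZ|Zz
Z/III-1 un II-1×II-2: ZZ|Zz
Z/III-2 ? ·: ZZ|Zz|zz
Z/IV-1 un III-2×III-1: ZZ|Zz
Z/IV-2 un III-2×III-1: ZZ|Zz
⇒ Z over [I-1,I-2,II-1,II-2,III-1,III-2,IV-1,IV-2]: 174 consistent

III-1 ∈ {BB Uu ZZ, BB Uu Zz, Bb Uu ZZ, Bb Uu Zz}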